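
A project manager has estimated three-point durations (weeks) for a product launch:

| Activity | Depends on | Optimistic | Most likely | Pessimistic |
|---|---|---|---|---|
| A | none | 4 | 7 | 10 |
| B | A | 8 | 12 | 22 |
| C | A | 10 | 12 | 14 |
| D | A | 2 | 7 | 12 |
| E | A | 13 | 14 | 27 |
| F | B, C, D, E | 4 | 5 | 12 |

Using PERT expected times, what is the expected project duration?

te_A = (4 + 4·7 + 10)/6 = 42/6 = 7
te_B = (8 + 4·12 + 22)/6 = 78/6 = 13
te_C = (10 + 4·12 + 14)/6 = 72/6 = 12
te_D = (2 + 4·7 + 12)/6 = 42/6 = 7
te_E = (13 + 4·14 + 27)/6 = 96/6 = 16
te_F = (4 + 4·5 + 12)/6 = 36/6 = 6

Forward pass:
ES_A = 0; EF_A = 7
ES_B = 7; EF_B = 7+13 = 20
ES_C = 7; EF_C = 7+12 = 19
ES_D = 7; EF_D = 7+7 = 14
ES_E = 7; EF_E = 7+16 = 23
ES_F = max(EF_B=20, EF_C=19, EF_D=14, EF_E=23) = 23; EF_F = 23+6 = 29
Expected project duration μ = 29 weeks. Critical path: A → E → F.

29 weeks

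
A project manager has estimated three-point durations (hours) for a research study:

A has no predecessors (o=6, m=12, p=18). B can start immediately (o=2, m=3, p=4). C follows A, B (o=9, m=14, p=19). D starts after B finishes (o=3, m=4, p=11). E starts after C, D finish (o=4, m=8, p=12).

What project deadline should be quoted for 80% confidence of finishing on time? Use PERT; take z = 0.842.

36.5 hours

te_A = (6 + 4·12 + 18)/6 = 72/6 = 12; σ²_A = ((18−6)/6)² = 4.000
te_B = (2 + 4·3 + 4)/6 = 18/6 = 3; σ²_B = ((4−2)/6)² = 0.111
te_C = (9 + 4·14 + 19)/6 = 84/6 = 14; σ²_C = ((19−9)/6)² = 2.778
te_D = (3 + 4·4 + 11)/6 = 30/6 = 5; σ²_D = ((11−3)/6)² = 1.778
te_E = (4 + 4·8 + 12)/6 = 48/6 = 8; σ²_E = ((12−4)/6)² = 1.778

Forward pass:
ES_A = 0; EF_A = 12
ES_B = 0; EF_B = 3
ES_C = max(EF_A=12, EF_B=3) = 12; EF_C = 12+14 = 26
ES_D = 3; EF_D = 3+5 = 8
ES_E = max(EF_C=26, EF_D=8) = 26; EF_E = 26+8 = 34
Expected project duration μ = 34 hours. Critical path: A → C → E.

Variance along critical path = 4.000 + 2.778 + 1.778 = 8.556; σ = 2.925 hours.
D = μ + z·σ = 34 + 0.842·2.925 = 36.5 hours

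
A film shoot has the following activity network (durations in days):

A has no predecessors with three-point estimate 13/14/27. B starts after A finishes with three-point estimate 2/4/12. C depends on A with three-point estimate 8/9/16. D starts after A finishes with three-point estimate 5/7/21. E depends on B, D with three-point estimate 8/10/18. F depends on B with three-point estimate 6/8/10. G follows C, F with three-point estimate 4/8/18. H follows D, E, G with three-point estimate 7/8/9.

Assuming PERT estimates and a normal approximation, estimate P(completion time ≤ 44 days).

0.298

te_A = (13 + 4·14 + 27)/6 = 96/6 = 16; σ²_A = ((27−13)/6)² = 5.444
te_B = (2 + 4·4 + 12)/6 = 30/6 = 5; σ²_B = ((12−2)/6)² = 2.778
te_C = (8 + 4·9 + 16)/6 = 60/6 = 10; σ²_C = ((16−8)/6)² = 1.778
te_D = (5 + 4·7 + 21)/6 = 54/6 = 9; σ²_D = ((21−5)/6)² = 7.111
te_E = (8 + 4·10 + 18)/6 = 66/6 = 11; σ²_E = ((18−8)/6)² = 2.778
te_F = (6 + 4·8 + 10)/6 = 48/6 = 8; σ²_F = ((10−6)/6)² = 0.444
te_G = (4 + 4·8 + 18)/6 = 54/6 = 9; σ²_G = ((18−4)/6)² = 5.444
te_H = (7 + 4·8 + 9)/6 = 48/6 = 8; σ²_H = ((9−7)/6)² = 0.111

Forward pass:
ES_A = 0; EF_A = 16
ES_B = 16; EF_B = 16+5 = 21
ES_C = 16; EF_C = 16+10 = 26
ES_D = 16; EF_D = 16+9 = 25
ES_E = max(EF_B=21, EF_D=25) = 25; EF_E = 25+11 = 36
ES_F = 21; EF_F = 21+8 = 29
ES_G = max(EF_C=26, EF_F=29) = 29; EF_G = 29+9 = 38
ES_H = max(EF_D=25, EF_E=36, EF_G=38) = 38; EF_H = 38+8 = 46
Expected project duration μ = 46 days. Critical path: A → B → F → G → H.

Variance along critical path = 5.444 + 2.778 + 0.444 + 5.444 + 0.111 = 14.222; σ = √14.222 = 3.771 days.
Z = (44 − 46) / 3.771 = -0.530
P(T ≤ 44) = Φ(-0.530) ≈ 0.298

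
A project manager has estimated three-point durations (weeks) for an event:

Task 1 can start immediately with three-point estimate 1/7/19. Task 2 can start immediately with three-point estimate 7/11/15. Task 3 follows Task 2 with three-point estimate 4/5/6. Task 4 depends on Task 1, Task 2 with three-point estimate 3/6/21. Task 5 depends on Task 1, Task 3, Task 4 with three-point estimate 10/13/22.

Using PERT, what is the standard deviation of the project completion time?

te_Task 1 = (1 + 4·7 + 19)/6 = 48/6 = 8; σ²_Task 1 = ((19−1)/6)² = 9.000
te_Task 2 = (7 + 4·11 + 15)/6 = 66/6 = 11; σ²_Task 2 = ((15−7)/6)² = 1.778
te_Task 3 = (4 + 4·5 + 6)/6 = 30/6 = 5; σ²_Task 3 = ((6−4)/6)² = 0.111
te_Task 4 = (3 + 4·6 + 21)/6 = 48/6 = 8; σ²_Task 4 = ((21−3)/6)² = 9.000
te_Task 5 = (10 + 4·13 + 22)/6 = 84/6 = 14; σ²_Task 5 = ((22−10)/6)² = 4.000

Forward pass:
ES_Task 1 = 0; EF_Task 1 = 8
ES_Task 2 = 0; EF_Task 2 = 11
ES_Task 3 = 11; EF_Task 3 = 11+5 = 16
ES_Task 4 = max(EF_Task 1=8, EF_Task 2=11) = 11; EF_Task 4 = 11+8 = 19
ES_Task 5 = max(EF_Task 1=8, EF_Task 3=16, EF_Task 4=19) = 19; EF_Task 5 = 19+14 = 33
Expected project duration μ = 33 weeks. Critical path: Task 2 → Task 4 → Task 5.

Variance along critical path = 1.778 + 9.000 + 4.000 = 14.778
σ = √14.778 = 3.844 weeks

3.84 weeks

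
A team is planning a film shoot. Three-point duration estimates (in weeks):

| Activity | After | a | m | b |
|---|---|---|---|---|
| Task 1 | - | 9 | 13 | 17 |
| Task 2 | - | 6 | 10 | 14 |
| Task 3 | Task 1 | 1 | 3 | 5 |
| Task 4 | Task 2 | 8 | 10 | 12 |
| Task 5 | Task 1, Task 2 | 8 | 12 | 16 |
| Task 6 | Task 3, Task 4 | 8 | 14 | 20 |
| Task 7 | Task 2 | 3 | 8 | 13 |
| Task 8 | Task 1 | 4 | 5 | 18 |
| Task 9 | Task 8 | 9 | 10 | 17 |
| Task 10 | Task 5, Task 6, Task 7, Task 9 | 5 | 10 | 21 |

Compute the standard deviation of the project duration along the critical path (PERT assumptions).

te_Task 1 = (9 + 4·13 + 17)/6 = 78/6 = 13; σ²_Task 1 = ((17−9)/6)² = 1.778
te_Task 2 = (6 + 4·10 + 14)/6 = 60/6 = 10; σ²_Task 2 = ((14−6)/6)² = 1.778
te_Task 3 = (1 + 4·3 + 5)/6 = 18/6 = 3; σ²_Task 3 = ((5−1)/6)² = 0.444
te_Task 4 = (8 + 4·10 + 12)/6 = 60/6 = 10; σ²_Task 4 = ((12−8)/6)² = 0.444
te_Task 5 = (8 + 4·12 + 16)/6 = 72/6 = 12; σ²_Task 5 = ((16−8)/6)² = 1.778
te_Task 6 = (8 + 4·14 + 20)/6 = 84/6 = 14; σ²_Task 6 = ((20−8)/6)² = 4.000
te_Task 7 = (3 + 4·8 + 13)/6 = 48/6 = 8; σ²_Task 7 = ((13−3)/6)² = 2.778
te_Task 8 = (4 + 4·5 + 18)/6 = 42/6 = 7; σ²_Task 8 = ((18−4)/6)² = 5.444
te_Task 9 = (9 + 4·10 + 17)/6 = 66/6 = 11; σ²_Task 9 = ((17−9)/6)² = 1.778
te_Task 10 = (5 + 4·10 + 21)/6 = 66/6 = 11; σ²_Task 10 = ((21−5)/6)² = 7.111

Forward pass:
ES_Task 1 = 0; EF_Task 1 = 13
ES_Task 2 = 0; EF_Task 2 = 10
ES_Task 3 = 13; EF_Task 3 = 13+3 = 16
ES_Task 4 = 10; EF_Task 4 = 10+10 = 20
ES_Task 5 = max(EF_Task 1=13, EF_Task 2=10) = 13; EF_Task 5 = 13+12 = 25
ES_Task 6 = max(EF_Task 3=16, EF_Task 4=20) = 20; EF_Task 6 = 20+14 = 34
ES_Task 7 = 10; EF_Task 7 = 10+8 = 18
ES_Task 8 = 13; EF_Task 8 = 13+7 = 20
ES_Task 9 = 20; EF_Task 9 = 20+11 = 31
ES_Task 10 = max(EF_Task 5=25, EF_Task 6=34, EF_Task 7=18, EF_Task 9=31) = 34; EF_Task 10 = 34+11 = 45
Expected project duration μ = 45 weeks. Critical path: Task 2 → Task 4 → Task 6 → Task 10.

Variance along critical path = 1.778 + 0.444 + 4.000 + 7.111 = 13.333
σ = √13.333 = 3.651 weeks

3.65 weeks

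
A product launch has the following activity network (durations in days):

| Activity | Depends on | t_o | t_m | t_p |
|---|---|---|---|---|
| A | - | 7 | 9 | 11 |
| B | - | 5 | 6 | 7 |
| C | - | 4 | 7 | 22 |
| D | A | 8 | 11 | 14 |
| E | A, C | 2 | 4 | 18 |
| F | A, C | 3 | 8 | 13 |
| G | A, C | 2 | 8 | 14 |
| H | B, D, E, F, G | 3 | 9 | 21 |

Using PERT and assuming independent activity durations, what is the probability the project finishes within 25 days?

0.061

te_A = (7 + 4·9 + 11)/6 = 54/6 = 9; σ²_A = ((11−7)/6)² = 0.444
te_B = (5 + 4·6 + 7)/6 = 36/6 = 6; σ²_B = ((7−5)/6)² = 0.111
te_C = (4 + 4·7 + 22)/6 = 54/6 = 9; σ²_C = ((22−4)/6)² = 9.000
te_D = (8 + 4·11 + 14)/6 = 66/6 = 11; σ²_D = ((14−8)/6)² = 1.000
te_E = (2 + 4·4 + 18)/6 = 36/6 = 6; σ²_E = ((18−2)/6)² = 7.111
te_F = (3 + 4·8 + 13)/6 = 48/6 = 8; σ²_F = ((13−3)/6)² = 2.778
te_G = (2 + 4·8 + 14)/6 = 48/6 = 8; σ²_G = ((14−2)/6)² = 4.000
te_H = (3 + 4·9 + 21)/6 = 60/6 = 10; σ²_H = ((21−3)/6)² = 9.000

Forward pass:
ES_A = 0; EF_A = 9
ES_B = 0; EF_B = 6
ES_C = 0; EF_C = 9
ES_D = 9; EF_D = 9+11 = 20
ES_E = max(EF_A=9, EF_C=9) = 9; EF_E = 9+6 = 15
ES_F = max(EF_A=9, EF_C=9) = 9; EF_F = 9+8 = 17
ES_G = max(EF_A=9, EF_C=9) = 9; EF_G = 9+8 = 17
ES_H = max(EF_B=6, EF_D=20, EF_E=15, EF_F=17, EF_G=17) = 20; EF_H = 20+10 = 30
Expected project duration μ = 30 days. Critical path: A → D → H.

Variance along critical path = 0.444 + 1.000 + 9.000 = 10.444; σ = √10.444 = 3.232 days.
Z = (25 − 30) / 3.232 = -1.547
P(T ≤ 25) = Φ(-1.547) ≈ 0.061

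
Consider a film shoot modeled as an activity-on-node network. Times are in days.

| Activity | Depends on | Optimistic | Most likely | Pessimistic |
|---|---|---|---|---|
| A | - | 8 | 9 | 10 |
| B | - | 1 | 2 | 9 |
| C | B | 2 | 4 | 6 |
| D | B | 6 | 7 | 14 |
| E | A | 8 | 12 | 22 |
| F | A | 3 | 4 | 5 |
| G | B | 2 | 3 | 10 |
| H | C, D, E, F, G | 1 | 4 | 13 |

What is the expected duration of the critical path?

27 days

te_A = (8 + 4·9 + 10)/6 = 54/6 = 9
te_B = (1 + 4·2 + 9)/6 = 18/6 = 3
te_C = (2 + 4·4 + 6)/6 = 24/6 = 4
te_D = (6 + 4·7 + 14)/6 = 48/6 = 8
te_E = (8 + 4·12 + 22)/6 = 78/6 = 13
te_F = (3 + 4·4 + 5)/6 = 24/6 = 4
te_G = (2 + 4·3 + 10)/6 = 24/6 = 4
te_H = (1 + 4·4 + 13)/6 = 30/6 = 5

Forward pass:
ES_A = 0; EF_A = 9
ES_B = 0; EF_B = 3
ES_C = 3; EF_C = 3+4 = 7
ES_D = 3; EF_D = 3+8 = 11
ES_E = 9; EF_E = 9+13 = 22
ES_F = 9; EF_F = 9+4 = 13
ES_G = 3; EF_G = 3+4 = 7
ES_H = max(EF_C=7, EF_D=11, EF_E=22, EF_F=13, EF_G=7) = 22; EF_H = 22+5 = 27
Expected project duration μ = 27 days. Critical path: A → E → H.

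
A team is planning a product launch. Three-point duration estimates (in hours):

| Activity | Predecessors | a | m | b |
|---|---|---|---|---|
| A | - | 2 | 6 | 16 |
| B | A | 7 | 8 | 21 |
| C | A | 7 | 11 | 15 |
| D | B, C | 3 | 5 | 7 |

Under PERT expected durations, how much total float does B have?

1 hours

te_A = (2 + 4·6 + 16)/6 = 42/6 = 7
te_B = (7 + 4·8 + 21)/6 = 60/6 = 10
te_C = (7 + 4·11 + 15)/6 = 66/6 = 11
te_D = (3 + 4·5 + 7)/6 = 30/6 = 5

Forward pass:
ES_A = 0; EF_A = 7
ES_B = 7; EF_B = 7+10 = 17
ES_C = 7; EF_C = 7+11 = 18
ES_D = max(EF_B=17, EF_C=18) = 18; EF_D = 18+5 = 23
Expected project duration μ = 23 hours. Critical path: A → C → D.

Backward pass:
LF_D = 23; LS_D = 23−5 = 18
LF_C = LS_D = 18; LS_C = 18−11 = 7
LF_B = LS_D = 18; LS_B = 18−10 = 8
LF_A = min(LS_B=8, LS_C=7) = 7; LS_A = 7−7 = 0
Slack_B = LS_B − ES_B = 8 − 7 = 1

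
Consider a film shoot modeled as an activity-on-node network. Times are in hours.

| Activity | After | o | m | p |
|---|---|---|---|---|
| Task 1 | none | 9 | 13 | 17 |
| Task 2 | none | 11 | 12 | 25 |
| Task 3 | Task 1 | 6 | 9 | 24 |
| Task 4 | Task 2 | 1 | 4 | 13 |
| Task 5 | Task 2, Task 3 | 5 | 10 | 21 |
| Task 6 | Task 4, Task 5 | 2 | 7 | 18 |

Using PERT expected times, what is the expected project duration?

43 hours

te_Task 1 = (9 + 4·13 + 17)/6 = 78/6 = 13
te_Task 2 = (11 + 4·12 + 25)/6 = 84/6 = 14
te_Task 3 = (6 + 4·9 + 24)/6 = 66/6 = 11
te_Task 4 = (1 + 4·4 + 13)/6 = 30/6 = 5
te_Task 5 = (5 + 4·10 + 21)/6 = 66/6 = 11
te_Task 6 = (2 + 4·7 + 18)/6 = 48/6 = 8

Forward pass:
ES_Task 1 = 0; EF_Task 1 = 13
ES_Task 2 = 0; EF_Task 2 = 14
ES_Task 3 = 13; EF_Task 3 = 13+11 = 24
ES_Task 4 = 14; EF_Task 4 = 14+5 = 19
ES_Task 5 = max(EF_Task 2=14, EF_Task 3=24) = 24; EF_Task 5 = 24+11 = 35
ES_Task 6 = max(EF_Task 4=19, EF_Task 5=35) = 35; EF_Task 6 = 35+8 = 43
Expected project duration μ = 43 hours. Critical path: Task 1 → Task 3 → Task 5 → Task 6.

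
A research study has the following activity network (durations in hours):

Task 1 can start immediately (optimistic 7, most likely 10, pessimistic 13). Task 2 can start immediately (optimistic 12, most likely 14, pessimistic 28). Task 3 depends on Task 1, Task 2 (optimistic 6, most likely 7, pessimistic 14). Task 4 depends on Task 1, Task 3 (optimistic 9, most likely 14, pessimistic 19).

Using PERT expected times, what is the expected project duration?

te_Task 1 = (7 + 4·10 + 13)/6 = 60/6 = 10
te_Task 2 = (12 + 4·14 + 28)/6 = 96/6 = 16
te_Task 3 = (6 + 4·7 + 14)/6 = 48/6 = 8
te_Task 4 = (9 + 4·14 + 19)/6 = 84/6 = 14

Forward pass:
ES_Task 1 = 0; EF_Task 1 = 10
ES_Task 2 = 0; EF_Task 2 = 16
ES_Task 3 = max(EF_Task 1=10, EF_Task 2=16) = 16; EF_Task 3 = 16+8 = 24
ES_Task 4 = max(EF_Task 1=10, EF_Task 3=24) = 24; EF_Task 4 = 24+14 = 38
Expected project duration μ = 38 hours. Critical path: Task 2 → Task 3 → Task 4.

38 hours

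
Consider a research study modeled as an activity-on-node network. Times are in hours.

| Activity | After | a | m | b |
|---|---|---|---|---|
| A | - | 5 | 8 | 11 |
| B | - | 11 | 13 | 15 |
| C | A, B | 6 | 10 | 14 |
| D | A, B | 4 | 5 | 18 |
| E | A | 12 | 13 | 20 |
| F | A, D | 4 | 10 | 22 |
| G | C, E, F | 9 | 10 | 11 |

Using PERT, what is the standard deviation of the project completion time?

3.87 hours

te_A = (5 + 4·8 + 11)/6 = 48/6 = 8; σ²_A = ((11−5)/6)² = 1.000
te_B = (11 + 4·13 + 15)/6 = 78/6 = 13; σ²_B = ((15−11)/6)² = 0.444
te_C = (6 + 4·10 + 14)/6 = 60/6 = 10; σ²_C = ((14−6)/6)² = 1.778
te_D = (4 + 4·5 + 18)/6 = 42/6 = 7; σ²_D = ((18−4)/6)² = 5.444
te_E = (12 + 4·13 + 20)/6 = 84/6 = 14; σ²_E = ((20−12)/6)² = 1.778
te_F = (4 + 4·10 + 22)/6 = 66/6 = 11; σ²_F = ((22−4)/6)² = 9.000
te_G = (9 + 4·10 + 11)/6 = 60/6 = 10; σ²_G = ((11−9)/6)² = 0.111

Forward pass:
ES_A = 0; EF_A = 8
ES_B = 0; EF_B = 13
ES_C = max(EF_A=8, EF_B=13) = 13; EF_C = 13+10 = 23
ES_D = max(EF_A=8, EF_B=13) = 13; EF_D = 13+7 = 20
ES_E = 8; EF_E = 8+14 = 22
ES_F = max(EF_A=8, EF_D=20) = 20; EF_F = 20+11 = 31
ES_G = max(EF_C=23, EF_E=22, EF_F=31) = 31; EF_G = 31+10 = 41
Expected project duration μ = 41 hours. Critical path: B → D → F → G.

Variance along critical path = 0.444 + 5.444 + 9.000 + 0.111 = 15.000
σ = √15.000 = 3.873 hours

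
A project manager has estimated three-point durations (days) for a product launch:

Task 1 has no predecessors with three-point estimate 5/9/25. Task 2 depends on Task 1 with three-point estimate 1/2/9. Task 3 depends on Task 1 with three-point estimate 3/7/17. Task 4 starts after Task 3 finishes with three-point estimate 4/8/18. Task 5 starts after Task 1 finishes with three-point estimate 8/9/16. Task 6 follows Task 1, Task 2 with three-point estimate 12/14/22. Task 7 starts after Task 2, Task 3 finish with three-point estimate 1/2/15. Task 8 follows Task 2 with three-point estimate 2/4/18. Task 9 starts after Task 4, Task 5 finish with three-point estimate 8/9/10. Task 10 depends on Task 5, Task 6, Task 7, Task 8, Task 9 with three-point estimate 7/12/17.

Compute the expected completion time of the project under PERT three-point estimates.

te_Task 1 = (5 + 4·9 + 25)/6 = 66/6 = 11
te_Task 2 = (1 + 4·2 + 9)/6 = 18/6 = 3
te_Task 3 = (3 + 4·7 + 17)/6 = 48/6 = 8
te_Task 4 = (4 + 4·8 + 18)/6 = 54/6 = 9
te_Task 5 = (8 + 4·9 + 16)/6 = 60/6 = 10
te_Task 6 = (12 + 4·14 + 22)/6 = 90/6 = 15
te_Task 7 = (1 + 4·2 + 15)/6 = 24/6 = 4
te_Task 8 = (2 + 4·4 + 18)/6 = 36/6 = 6
te_Task 9 = (8 + 4·9 + 10)/6 = 54/6 = 9
te_Task 10 = (7 + 4·12 + 17)/6 = 72/6 = 12

Forward pass:
ES_Task 1 = 0; EF_Task 1 = 11
ES_Task 2 = 11; EF_Task 2 = 11+3 = 14
ES_Task 3 = 11; EF_Task 3 = 11+8 = 19
ES_Task 4 = 19; EF_Task 4 = 19+9 = 28
ES_Task 5 = 11; EF_Task 5 = 11+10 = 21
ES_Task 6 = max(EF_Task 1=11, EF_Task 2=14) = 14; EF_Task 6 = 14+15 = 29
ES_Task 7 = max(EF_Task 2=14, EF_Task 3=19) = 19; EF_Task 7 = 19+4 = 23
ES_Task 8 = 14; EF_Task 8 = 14+6 = 20
ES_Task 9 = max(EF_Task 4=28, EF_Task 5=21) = 28; EF_Task 9 = 28+9 = 37
ES_Task 10 = max(EF_Task 5=21, EF_Task 6=29, EF_Task 7=23, EF_Task 8=20, EF_Task 9=37) = 37; EF_Task 10 = 37+12 = 49
Expected project duration μ = 49 days. Critical path: Task 1 → Task 3 → Task 4 → Task 9 → Task 10.

49 days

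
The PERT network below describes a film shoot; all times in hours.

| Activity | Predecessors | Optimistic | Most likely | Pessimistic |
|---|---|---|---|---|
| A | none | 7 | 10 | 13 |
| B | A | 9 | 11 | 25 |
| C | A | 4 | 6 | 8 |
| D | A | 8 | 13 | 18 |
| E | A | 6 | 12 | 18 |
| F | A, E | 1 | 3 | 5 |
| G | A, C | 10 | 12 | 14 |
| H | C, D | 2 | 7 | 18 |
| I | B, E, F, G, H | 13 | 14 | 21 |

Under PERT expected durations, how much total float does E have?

6 hours

te_A = (7 + 4·10 + 13)/6 = 60/6 = 10
te_B = (9 + 4·11 + 25)/6 = 78/6 = 13
te_C = (4 + 4·6 + 8)/6 = 36/6 = 6
te_D = (8 + 4·13 + 18)/6 = 78/6 = 13
te_E = (6 + 4·12 + 18)/6 = 72/6 = 12
te_F = (1 + 4·3 + 5)/6 = 18/6 = 3
te_G = (10 + 4·12 + 14)/6 = 72/6 = 12
te_H = (2 + 4·7 + 18)/6 = 48/6 = 8
te_I = (13 + 4·14 + 21)/6 = 90/6 = 15

Forward pass:
ES_A = 0; EF_A = 10
ES_B = 10; EF_B = 10+13 = 23
ES_C = 10; EF_C = 10+6 = 16
ES_D = 10; EF_D = 10+13 = 23
ES_E = 10; EF_E = 10+12 = 22
ES_F = max(EF_A=10, EF_E=22) = 22; EF_F = 22+3 = 25
ES_G = max(EF_A=10, EF_C=16) = 16; EF_G = 16+12 = 28
ES_H = max(EF_C=16, EF_D=23) = 23; EF_H = 23+8 = 31
ES_I = max(EF_B=23, EF_E=22, EF_F=25, EF_G=28, EF_H=31) = 31; EF_I = 31+15 = 46
Expected project duration μ = 46 hours. Critical path: A → D → H → I.

Backward pass:
LF_I = 46; LS_I = 46−15 = 31
LF_H = LS_I = 31; LS_H = 31−8 = 23
LF_G = LS_I = 31; LS_G = 31−12 = 19
LF_F = LS_I = 31; LS_F = 31−3 = 28
LF_E = min(LS_F=28, LS_I=31) = 28; LS_E = 28−12 = 16
LF_D = LS_H = 23; LS_D = 23−13 = 10
LF_C = min(LS_G=19, LS_H=23) = 19; LS_C = 19−6 = 13
LF_B = LS_I = 31; LS_B = 31−13 = 18
LF_A = min(LS_B=18, LS_C=13, LS_D=10, LS_E=16, LS_F=28, LS_G=19) = 10; LS_A = 10−10 = 0
Slack_E = LS_E − ES_E = 16 − 10 = 6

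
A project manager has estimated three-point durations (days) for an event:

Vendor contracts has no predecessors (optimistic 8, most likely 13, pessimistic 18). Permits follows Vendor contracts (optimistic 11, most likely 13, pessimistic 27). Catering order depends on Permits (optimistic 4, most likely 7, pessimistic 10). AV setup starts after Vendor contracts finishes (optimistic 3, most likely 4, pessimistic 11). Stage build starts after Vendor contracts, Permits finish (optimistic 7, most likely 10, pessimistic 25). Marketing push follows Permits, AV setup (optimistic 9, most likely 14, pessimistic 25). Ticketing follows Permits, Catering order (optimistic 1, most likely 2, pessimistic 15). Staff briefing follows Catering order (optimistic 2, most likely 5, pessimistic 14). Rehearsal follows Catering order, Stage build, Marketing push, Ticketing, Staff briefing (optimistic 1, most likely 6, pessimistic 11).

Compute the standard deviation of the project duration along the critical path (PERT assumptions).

4.45 days

te_Vendor contracts = (8 + 4·13 + 18)/6 = 78/6 = 13; σ²_Vendor contracts = ((18−8)/6)² = 2.778
te_Permits = (11 + 4·13 + 27)/6 = 90/6 = 15; σ²_Permits = ((27−11)/6)² = 7.111
te_Catering order = (4 + 4·7 + 10)/6 = 42/6 = 7; σ²_Catering order = ((10−4)/6)² = 1.000
te_AV setup = (3 + 4·4 + 11)/6 = 30/6 = 5; σ²_AV setup = ((11−3)/6)² = 1.778
te_Stage build = (7 + 4·10 + 25)/6 = 72/6 = 12; σ²_Stage build = ((25−7)/6)² = 9.000
te_Marketing push = (9 + 4·14 + 25)/6 = 90/6 = 15; σ²_Marketing push = ((25−9)/6)² = 7.111
te_Ticketing = (1 + 4·2 + 15)/6 = 24/6 = 4; σ²_Ticketing = ((15−1)/6)² = 5.444
te_Staff briefing = (2 + 4·5 + 14)/6 = 36/6 = 6; σ²_Staff briefing = ((14−2)/6)² = 4.000
te_Rehearsal = (1 + 4·6 + 11)/6 = 36/6 = 6; σ²_Rehearsal = ((11−1)/6)² = 2.778

Forward pass:
ES_Vendor contracts = 0; EF_Vendor contracts = 13
ES_Permits = 13; EF_Permits = 13+15 = 28
ES_Catering order = 28; EF_Catering order = 28+7 = 35
ES_AV setup = 13; EF_AV setup = 13+5 = 18
ES_Stage build = max(EF_Vendor contracts=13, EF_Permits=28) = 28; EF_Stage build = 28+12 = 40
ES_Marketing push = max(EF_Permits=28, EF_AV setup=18) = 28; EF_Marketing push = 28+15 = 43
ES_Ticketing = max(EF_Permits=28, EF_Catering order=35) = 35; EF_Ticketing = 35+4 = 39
ES_Staff briefing = 35; EF_Staff briefing = 35+6 = 41
ES_Rehearsal = max(EF_Catering order=35, EF_Stage build=40, EF_Marketing push=43, EF_Ticketing=39, EF_Staff briefing=41) = 43; EF_Rehearsal = 43+6 = 49
Expected project duration μ = 49 days. Critical path: Vendor contracts → Permits → Marketing push → Rehearsal.

Variance along critical path = 2.778 + 7.111 + 7.111 + 2.778 = 19.778
σ = √19.778 = 4.447 days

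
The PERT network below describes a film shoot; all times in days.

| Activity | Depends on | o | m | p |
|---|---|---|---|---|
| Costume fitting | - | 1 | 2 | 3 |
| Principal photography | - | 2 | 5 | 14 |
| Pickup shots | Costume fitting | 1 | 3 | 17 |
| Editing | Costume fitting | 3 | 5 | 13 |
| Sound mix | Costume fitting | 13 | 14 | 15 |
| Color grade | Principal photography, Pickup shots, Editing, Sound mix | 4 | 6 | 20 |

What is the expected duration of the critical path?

24 days

te_Costume fitting = (1 + 4·2 + 3)/6 = 12/6 = 2
te_Principal photography = (2 + 4·5 + 14)/6 = 36/6 = 6
te_Pickup shots = (1 + 4·3 + 17)/6 = 30/6 = 5
te_Editing = (3 + 4·5 + 13)/6 = 36/6 = 6
te_Sound mix = (13 + 4·14 + 15)/6 = 84/6 = 14
te_Color grade = (4 + 4·6 + 20)/6 = 48/6 = 8

Forward pass:
ES_Costume fitting = 0; EF_Costume fitting = 2
ES_Principal photography = 0; EF_Principal photography = 6
ES_Pickup shots = 2; EF_Pickup shots = 2+5 = 7
ES_Editing = 2; EF_Editing = 2+6 = 8
ES_Sound mix = 2; EF_Sound mix = 2+14 = 16
ES_Color grade = max(EF_Principal photography=6, EF_Pickup shots=7, EF_Editing=8, EF_Sound mix=16) = 16; EF_Color grade = 16+8 = 24
Expected project duration μ = 24 days. Critical path: Costume fitting → Sound mix → Color grade.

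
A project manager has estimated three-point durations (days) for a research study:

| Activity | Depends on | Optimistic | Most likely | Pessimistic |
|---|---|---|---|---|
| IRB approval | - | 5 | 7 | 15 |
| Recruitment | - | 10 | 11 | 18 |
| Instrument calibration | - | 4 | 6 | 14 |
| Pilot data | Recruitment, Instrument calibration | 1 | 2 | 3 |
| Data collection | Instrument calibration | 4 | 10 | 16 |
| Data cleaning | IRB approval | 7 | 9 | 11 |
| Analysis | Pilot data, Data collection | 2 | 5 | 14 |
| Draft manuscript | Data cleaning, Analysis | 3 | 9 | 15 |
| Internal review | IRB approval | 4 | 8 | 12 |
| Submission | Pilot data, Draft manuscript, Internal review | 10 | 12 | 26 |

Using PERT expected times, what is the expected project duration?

46 days

te_IRB approval = (5 + 4·7 + 15)/6 = 48/6 = 8
te_Recruitment = (10 + 4·11 + 18)/6 = 72/6 = 12
te_Instrument calibration = (4 + 4·6 + 14)/6 = 42/6 = 7
te_Pilot data = (1 + 4·2 + 3)/6 = 12/6 = 2
te_Data collection = (4 + 4·10 + 16)/6 = 60/6 = 10
te_Data cleaning = (7 + 4·9 + 11)/6 = 54/6 = 9
te_Analysis = (2 + 4·5 + 14)/6 = 36/6 = 6
te_Draft manuscript = (3 + 4·9 + 15)/6 = 54/6 = 9
te_Internal review = (4 + 4·8 + 12)/6 = 48/6 = 8
te_Submission = (10 + 4·12 + 26)/6 = 84/6 = 14

Forward pass:
ES_IRB approval = 0; EF_IRB approval = 8
ES_Recruitment = 0; EF_Recruitment = 12
ES_Instrument calibration = 0; EF_Instrument calibration = 7
ES_Pilot data = max(EF_Recruitment=12, EF_Instrument calibration=7) = 12; EF_Pilot data = 12+2 = 14
ES_Data collection = 7; EF_Data collection = 7+10 = 17
ES_Data cleaning = 8; EF_Data cleaning = 8+9 = 17
ES_Analysis = max(EF_Pilot data=14, EF_Data collection=17) = 17; EF_Analysis = 17+6 = 23
ES_Draft manuscript = max(EF_Data cleaning=17, EF_Analysis=23) = 23; EF_Draft manuscript = 23+9 = 32
ES_Internal review = 8; EF_Internal review = 8+8 = 16
ES_Submission = max(EF_Pilot data=14, EF_Draft manuscript=32, EF_Internal review=16) = 32; EF_Submission = 32+14 = 46
Expected project duration μ = 46 days. Critical path: Instrument calibration → Data collection → Analysis → Draft manuscript → Submission.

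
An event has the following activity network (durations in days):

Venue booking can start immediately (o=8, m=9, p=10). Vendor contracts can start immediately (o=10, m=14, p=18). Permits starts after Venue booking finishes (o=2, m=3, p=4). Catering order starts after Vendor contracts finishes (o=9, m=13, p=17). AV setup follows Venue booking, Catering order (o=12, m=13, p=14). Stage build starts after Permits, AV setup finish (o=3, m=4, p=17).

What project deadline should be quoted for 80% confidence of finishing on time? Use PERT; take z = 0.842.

te_Venue booking = (8 + 4·9 + 10)/6 = 54/6 = 9; σ²_Venue booking = ((10−8)/6)² = 0.111
te_Vendor contracts = (10 + 4·14 + 18)/6 = 84/6 = 14; σ²_Vendor contracts = ((18−10)/6)² = 1.778
te_Permits = (2 + 4·3 + 4)/6 = 18/6 = 3; σ²_Permits = ((4−2)/6)² = 0.111
te_Catering order = (9 + 4·13 + 17)/6 = 78/6 = 13; σ²_Catering order = ((17−9)/6)² = 1.778
te_AV setup = (12 + 4·13 + 14)/6 = 78/6 = 13; σ²_AV setup = ((14−12)/6)² = 0.111
te_Stage build = (3 + 4·4 + 17)/6 = 36/6 = 6; σ²_Stage build = ((17−3)/6)² = 5.444

Forward pass:
ES_Venue booking = 0; EF_Venue booking = 9
ES_Vendor contracts = 0; EF_Vendor contracts = 14
ES_Permits = 9; EF_Permits = 9+3 = 12
ES_Catering order = 14; EF_Catering order = 14+13 = 27
ES_AV setup = max(EF_Venue booking=9, EF_Catering order=27) = 27; EF_AV setup = 27+13 = 40
ES_Stage build = max(EF_Permits=12, EF_AV setup=40) = 40; EF_Stage build = 40+6 = 46
Expected project duration μ = 46 days. Critical path: Vendor contracts → Catering order → AV setup → Stage build.

Variance along critical path = 1.778 + 1.778 + 0.111 + 5.444 = 9.111; σ = 3.018 days.
D = μ + z·σ = 46 + 0.842·3.018 = 48.5 days

48.5 days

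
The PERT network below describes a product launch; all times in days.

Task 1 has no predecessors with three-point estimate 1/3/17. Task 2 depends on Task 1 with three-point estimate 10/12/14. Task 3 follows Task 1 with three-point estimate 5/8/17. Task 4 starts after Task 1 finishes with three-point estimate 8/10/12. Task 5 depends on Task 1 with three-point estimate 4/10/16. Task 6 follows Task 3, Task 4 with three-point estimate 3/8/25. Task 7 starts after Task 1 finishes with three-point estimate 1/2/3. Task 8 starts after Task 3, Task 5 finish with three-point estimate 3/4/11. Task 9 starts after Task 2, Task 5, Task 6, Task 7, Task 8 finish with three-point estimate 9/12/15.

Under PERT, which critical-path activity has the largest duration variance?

Task 6

te_Task 1 = (1 + 4·3 + 17)/6 = 30/6 = 5; σ²_Task 1 = ((17−1)/6)² = 7.111
te_Task 2 = (10 + 4·12 + 14)/6 = 72/6 = 12; σ²_Task 2 = ((14−10)/6)² = 0.444
te_Task 3 = (5 + 4·8 + 17)/6 = 54/6 = 9; σ²_Task 3 = ((17−5)/6)² = 4.000
te_Task 4 = (8 + 4·10 + 12)/6 = 60/6 = 10; σ²_Task 4 = ((12−8)/6)² = 0.444
te_Task 5 = (4 + 4·10 + 16)/6 = 60/6 = 10; σ²_Task 5 = ((16−4)/6)² = 4.000
te_Task 6 = (3 + 4·8 + 25)/6 = 60/6 = 10; σ²_Task 6 = ((25−3)/6)² = 13.444
te_Task 7 = (1 + 4·2 + 3)/6 = 12/6 = 2; σ²_Task 7 = ((3−1)/6)² = 0.111
te_Task 8 = (3 + 4·4 + 11)/6 = 30/6 = 5; σ²_Task 8 = ((11−3)/6)² = 1.778
te_Task 9 = (9 + 4·12 + 15)/6 = 72/6 = 12; σ²_Task 9 = ((15−9)/6)² = 1.000

Forward pass:
ES_Task 1 = 0; EF_Task 1 = 5
ES_Task 2 = 5; EF_Task 2 = 5+12 = 17
ES_Task 3 = 5; EF_Task 3 = 5+9 = 14
ES_Task 4 = 5; EF_Task 4 = 5+10 = 15
ES_Task 5 = 5; EF_Task 5 = 5+10 = 15
ES_Task 6 = max(EF_Task 3=14, EF_Task 4=15) = 15; EF_Task 6 = 15+10 = 25
ES_Task 7 = 5; EF_Task 7 = 5+2 = 7
ES_Task 8 = max(EF_Task 3=14, EF_Task 5=15) = 15; EF_Task 8 = 15+5 = 20
ES_Task 9 = max(EF_Task 2=17, EF_Task 5=15, EF_Task 6=25, EF_Task 7=7, EF_Task 8=20) = 25; EF_Task 9 = 25+12 = 37
Expected project duration μ = 37 days. Critical path: Task 1 → Task 4 → Task 6 → Task 9.

Variances on critical path: σ²_Task 1=7.111, σ²_Task 4=0.444, σ²_Task 6=13.444, σ²_Task 9=1.000.
Largest is σ²_Task 6 = 13.444.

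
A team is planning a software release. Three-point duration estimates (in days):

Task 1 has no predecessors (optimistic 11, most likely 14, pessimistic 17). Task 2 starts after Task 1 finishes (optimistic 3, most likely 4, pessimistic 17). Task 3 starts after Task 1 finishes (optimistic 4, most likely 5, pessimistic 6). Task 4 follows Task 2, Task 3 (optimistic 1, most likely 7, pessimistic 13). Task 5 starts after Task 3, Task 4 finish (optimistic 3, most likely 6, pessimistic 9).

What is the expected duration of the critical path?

te_Task 1 = (11 + 4·14 + 17)/6 = 84/6 = 14
te_Task 2 = (3 + 4·4 + 17)/6 = 36/6 = 6
te_Task 3 = (4 + 4·5 + 6)/6 = 30/6 = 5
te_Task 4 = (1 + 4·7 + 13)/6 = 42/6 = 7
te_Task 5 = (3 + 4·6 + 9)/6 = 36/6 = 6

Forward pass:
ES_Task 1 = 0; EF_Task 1 = 14
ES_Task 2 = 14; EF_Task 2 = 14+6 = 20
ES_Task 3 = 14; EF_Task 3 = 14+5 = 19
ES_Task 4 = max(EF_Task 2=20, EF_Task 3=19) = 20; EF_Task 4 = 20+7 = 27
ES_Task 5 = max(EF_Task 3=19, EF_Task 4=27) = 27; EF_Task 5 = 27+6 = 33
Expected project duration μ = 33 days. Critical path: Task 1 → Task 2 → Task 4 → Task 5.

33 days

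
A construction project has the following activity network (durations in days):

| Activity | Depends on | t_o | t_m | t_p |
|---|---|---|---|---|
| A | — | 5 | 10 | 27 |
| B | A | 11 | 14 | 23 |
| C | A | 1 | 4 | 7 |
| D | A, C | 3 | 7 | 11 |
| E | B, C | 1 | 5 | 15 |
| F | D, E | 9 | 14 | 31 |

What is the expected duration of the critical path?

te_A = (5 + 4·10 + 27)/6 = 72/6 = 12
te_B = (11 + 4·14 + 23)/6 = 90/6 = 15
te_C = (1 + 4·4 + 7)/6 = 24/6 = 4
te_D = (3 + 4·7 + 11)/6 = 42/6 = 7
te_E = (1 + 4·5 + 15)/6 = 36/6 = 6
te_F = (9 + 4·14 + 31)/6 = 96/6 = 16

Forward pass:
ES_A = 0; EF_A = 12
ES_B = 12; EF_B = 12+15 = 27
ES_C = 12; EF_C = 12+4 = 16
ES_D = max(EF_A=12, EF_C=16) = 16; EF_D = 16+7 = 23
ES_E = max(EF_B=27, EF_C=16) = 27; EF_E = 27+6 = 33
ES_F = max(EF_D=23, EF_E=33) = 33; EF_F = 33+16 = 49
Expected project duration μ = 49 days. Critical path: A → B → E → F.

49 days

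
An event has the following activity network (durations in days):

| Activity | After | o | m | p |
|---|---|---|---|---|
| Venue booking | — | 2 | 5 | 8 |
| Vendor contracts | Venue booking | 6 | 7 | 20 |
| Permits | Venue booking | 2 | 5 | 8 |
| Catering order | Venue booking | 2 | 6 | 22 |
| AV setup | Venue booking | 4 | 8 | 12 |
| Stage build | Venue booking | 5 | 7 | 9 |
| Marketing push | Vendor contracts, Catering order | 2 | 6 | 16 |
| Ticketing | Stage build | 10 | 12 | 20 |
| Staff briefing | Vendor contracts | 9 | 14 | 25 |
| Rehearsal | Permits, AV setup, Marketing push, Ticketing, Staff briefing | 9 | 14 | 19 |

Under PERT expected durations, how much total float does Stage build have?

4 days

te_Venue booking = (2 + 4·5 + 8)/6 = 30/6 = 5
te_Vendor contracts = (6 + 4·7 + 20)/6 = 54/6 = 9
te_Permits = (2 + 4·5 + 8)/6 = 30/6 = 5
te_Catering order = (2 + 4·6 + 22)/6 = 48/6 = 8
te_AV setup = (4 + 4·8 + 12)/6 = 48/6 = 8
te_Stage build = (5 + 4·7 + 9)/6 = 42/6 = 7
te_Marketing push = (2 + 4·6 + 16)/6 = 42/6 = 7
te_Ticketing = (10 + 4·12 + 20)/6 = 78/6 = 13
te_Staff briefing = (9 + 4·14 + 25)/6 = 90/6 = 15
te_Rehearsal = (9 + 4·14 + 19)/6 = 84/6 = 14

Forward pass:
ES_Venue booking = 0; EF_Venue booking = 5
ES_Vendor contracts = 5; EF_Vendor contracts = 5+9 = 14
ES_Permits = 5; EF_Permits = 5+5 = 10
ES_Catering order = 5; EF_Catering order = 5+8 = 13
ES_AV setup = 5; EF_AV setup = 5+8 = 13
ES_Stage build = 5; EF_Stage build = 5+7 = 12
ES_Marketing push = max(EF_Vendor contracts=14, EF_Catering order=13) = 14; EF_Marketing push = 14+7 = 21
ES_Ticketing = 12; EF_Ticketing = 12+13 = 25
ES_Staff briefing = 14; EF_Staff briefing = 14+15 = 29
ES_Rehearsal = max(EF_Permits=10, EF_AV setup=13, EF_Marketing push=21, EF_Ticketing=25, EF_Staff briefing=29) = 29; EF_Rehearsal = 29+14 = 43
Expected project duration μ = 43 days. Critical path: Venue booking → Vendor contracts → Staff briefing → Rehearsal.

Backward pass:
LF_Rehearsal = 43; LS_Rehearsal = 43−14 = 29
LF_Staff briefing = LS_Rehearsal = 29; LS_Staff briefing = 29−15 = 14
LF_Ticketing = LS_Rehearsal = 29; LS_Ticketing = 29−13 = 16
LF_Marketing push = LS_Rehearsal = 29; LS_Marketing push = 29−7 = 22
LF_Stage build = LS_Ticketing = 16; LS_Stage build = 16−7 = 9
LF_AV setup = LS_Rehearsal = 29; LS_AV setup = 29−8 = 21
LF_Catering order = LS_Marketing push = 22; LS_Catering order = 22−8 = 14
LF_Permits = LS_Rehearsal = 29; LS_Permits = 29−5 = 24
LF_Vendor contracts = min(LS_Marketing push=22, LS_Staff briefing=14) = 14; LS_Vendor contracts = 14−9 = 5
LF_Venue booking = min(LS_Vendor contracts=5, LS_Permits=24, LS_Catering order=14, LS_AV setup=21, LS_Stage build=9) = 5; LS_Venue booking = 5−5 = 0
Slack_Stage build = LS_Stage build − ES_Stage build = 9 − 5 = 4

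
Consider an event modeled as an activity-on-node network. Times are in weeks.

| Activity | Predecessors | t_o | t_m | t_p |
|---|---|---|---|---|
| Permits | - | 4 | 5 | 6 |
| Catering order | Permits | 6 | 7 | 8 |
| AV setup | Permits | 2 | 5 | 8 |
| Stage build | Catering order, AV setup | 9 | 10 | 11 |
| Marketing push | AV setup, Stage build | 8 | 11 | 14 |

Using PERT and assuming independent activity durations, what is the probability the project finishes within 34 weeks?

0.807

te_Permits = (4 + 4·5 + 6)/6 = 30/6 = 5; σ²_Permits = ((6−4)/6)² = 0.111
te_Catering order = (6 + 4·7 + 8)/6 = 42/6 = 7; σ²_Catering order = ((8−6)/6)² = 0.111
te_AV setup = (2 + 4·5 + 8)/6 = 30/6 = 5; σ²_AV setup = ((8−2)/6)² = 1.000
te_Stage build = (9 + 4·10 + 11)/6 = 60/6 = 10; σ²_Stage build = ((11−9)/6)² = 0.111
te_Marketing push = (8 + 4·11 + 14)/6 = 66/6 = 11; σ²_Marketing push = ((14−8)/6)² = 1.000

Forward pass:
ES_Permits = 0; EF_Permits = 5
ES_Catering order = 5; EF_Catering order = 5+7 = 12
ES_AV setup = 5; EF_AV setup = 5+5 = 10
ES_Stage build = max(EF_Catering order=12, EF_AV setup=10) = 12; EF_Stage build = 12+10 = 22
ES_Marketing push = max(EF_AV setup=10, EF_Stage build=22) = 22; EF_Marketing push = 22+11 = 33
Expected project duration μ = 33 weeks. Critical path: Permits → Catering order → Stage build → Marketing push.

Variance along critical path = 0.111 + 0.111 + 0.111 + 1.000 = 1.333; σ = √1.333 = 1.155 weeks.
Z = (34 − 33) / 1.155 = 0.866
P(T ≤ 34) = Φ(0.866) ≈ 0.807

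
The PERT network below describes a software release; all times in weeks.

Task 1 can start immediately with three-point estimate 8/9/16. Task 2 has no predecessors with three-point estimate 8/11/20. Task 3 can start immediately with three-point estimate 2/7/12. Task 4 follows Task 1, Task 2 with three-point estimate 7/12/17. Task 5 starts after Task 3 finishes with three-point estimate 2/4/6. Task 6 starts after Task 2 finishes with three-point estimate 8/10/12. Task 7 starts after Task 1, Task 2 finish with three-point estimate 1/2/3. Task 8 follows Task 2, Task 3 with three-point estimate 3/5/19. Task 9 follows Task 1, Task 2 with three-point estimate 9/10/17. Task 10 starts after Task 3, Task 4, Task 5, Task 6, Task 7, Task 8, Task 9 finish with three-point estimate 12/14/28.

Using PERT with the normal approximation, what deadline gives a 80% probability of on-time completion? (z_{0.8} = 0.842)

te_Task 1 = (8 + 4·9 + 16)/6 = 60/6 = 10; σ²_Task 1 = ((16−8)/6)² = 1.778
te_Task 2 = (8 + 4·11 + 20)/6 = 72/6 = 12; σ²_Task 2 = ((20−8)/6)² = 4.000
te_Task 3 = (2 + 4·7 + 12)/6 = 42/6 = 7; σ²_Task 3 = ((12−2)/6)² = 2.778
te_Task 4 = (7 + 4·12 + 17)/6 = 72/6 = 12; σ²_Task 4 = ((17−7)/6)² = 2.778
te_Task 5 = (2 + 4·4 + 6)/6 = 24/6 = 4; σ²_Task 5 = ((6−2)/6)² = 0.444
te_Task 6 = (8 + 4·10 + 12)/6 = 60/6 = 10; σ²_Task 6 = ((12−8)/6)² = 0.444
te_Task 7 = (1 + 4·2 + 3)/6 = 12/6 = 2; σ²_Task 7 = ((3−1)/6)² = 0.111
te_Task 8 = (3 + 4·5 + 19)/6 = 42/6 = 7; σ²_Task 8 = ((19−3)/6)² = 7.111
te_Task 9 = (9 + 4·10 + 17)/6 = 66/6 = 11; σ²_Task 9 = ((17−9)/6)² = 1.778
te_Task 10 = (12 + 4·14 + 28)/6 = 96/6 = 16; σ²_Task 10 = ((28−12)/6)² = 7.111

Forward pass:
ES_Task 1 = 0; EF_Task 1 = 10
ES_Task 2 = 0; EF_Task 2 = 12
ES_Task 3 = 0; EF_Task 3 = 7
ES_Task 4 = max(EF_Task 1=10, EF_Task 2=12) = 12; EF_Task 4 = 12+12 = 24
ES_Task 5 = 7; EF_Task 5 = 7+4 = 11
ES_Task 6 = 12; EF_Task 6 = 12+10 = 22
ES_Task 7 = max(EF_Task 1=10, EF_Task 2=12) = 12; EF_Task 7 = 12+2 = 14
ES_Task 8 = max(EF_Task 2=12, EF_Task 3=7) = 12; EF_Task 8 = 12+7 = 19
ES_Task 9 = max(EF_Task 1=10, EF_Task 2=12) = 12; EF_Task 9 = 12+11 = 23
ES_Task 10 = max(EF_Task 3=7, EF_Task 4=24, EF_Task 5=11, EF_Task 6=22, EF_Task 7=14, EF_Task 8=19, EF_Task 9=23) = 24; EF_Task 10 = 24+16 = 40
Expected project duration μ = 40 weeks. Critical path: Task 2 → Task 4 → Task 10.

Variance along critical path = 4.000 + 2.778 + 7.111 = 13.889; σ = 3.727 weeks.
D = μ + z·σ = 40 + 0.842·3.727 = 43.1 weeks

43.1 weeks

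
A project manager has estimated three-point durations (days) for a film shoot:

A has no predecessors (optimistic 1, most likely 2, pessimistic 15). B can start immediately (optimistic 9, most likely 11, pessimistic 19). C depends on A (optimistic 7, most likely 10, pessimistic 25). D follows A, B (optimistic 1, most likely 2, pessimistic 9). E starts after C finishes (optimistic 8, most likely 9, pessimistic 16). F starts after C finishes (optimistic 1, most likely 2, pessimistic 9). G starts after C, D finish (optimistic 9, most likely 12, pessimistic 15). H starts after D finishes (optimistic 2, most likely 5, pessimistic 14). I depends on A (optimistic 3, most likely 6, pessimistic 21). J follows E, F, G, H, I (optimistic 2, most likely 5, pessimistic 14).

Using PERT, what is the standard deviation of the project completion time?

4.41 days

te_A = (1 + 4·2 + 15)/6 = 24/6 = 4; σ²_A = ((15−1)/6)² = 5.444
te_B = (9 + 4·11 + 19)/6 = 72/6 = 12; σ²_B = ((19−9)/6)² = 2.778
te_C = (7 + 4·10 + 25)/6 = 72/6 = 12; σ²_C = ((25−7)/6)² = 9.000
te_D = (1 + 4·2 + 9)/6 = 18/6 = 3; σ²_D = ((9−1)/6)² = 1.778
te_E = (8 + 4·9 + 16)/6 = 60/6 = 10; σ²_E = ((16−8)/6)² = 1.778
te_F = (1 + 4·2 + 9)/6 = 18/6 = 3; σ²_F = ((9−1)/6)² = 1.778
te_G = (9 + 4·12 + 15)/6 = 72/6 = 12; σ²_G = ((15−9)/6)² = 1.000
te_H = (2 + 4·5 + 14)/6 = 36/6 = 6; σ²_H = ((14−2)/6)² = 4.000
te_I = (3 + 4·6 + 21)/6 = 48/6 = 8; σ²_I = ((21−3)/6)² = 9.000
te_J = (2 + 4·5 + 14)/6 = 36/6 = 6; σ²_J = ((14−2)/6)² = 4.000

Forward pass:
ES_A = 0; EF_A = 4
ES_B = 0; EF_B = 12
ES_C = 4; EF_C = 4+12 = 16
ES_D = max(EF_A=4, EF_B=12) = 12; EF_D = 12+3 = 15
ES_E = 16; EF_E = 16+10 = 26
ES_F = 16; EF_F = 16+3 = 19
ES_G = max(EF_C=16, EF_D=15) = 16; EF_G = 16+12 = 28
ES_H = 15; EF_H = 15+6 = 21
ES_I = 4; EF_I = 4+8 = 12
ES_J = max(EF_E=26, EF_F=19, EF_G=28, EF_H=21, EF_I=12) = 28; EF_J = 28+6 = 34
Expected project duration μ = 34 days. Critical path: A → C → G → J.

Variance along critical path = 5.444 + 9.000 + 1.000 + 4.000 = 19.444
σ = √19.444 = 4.410 days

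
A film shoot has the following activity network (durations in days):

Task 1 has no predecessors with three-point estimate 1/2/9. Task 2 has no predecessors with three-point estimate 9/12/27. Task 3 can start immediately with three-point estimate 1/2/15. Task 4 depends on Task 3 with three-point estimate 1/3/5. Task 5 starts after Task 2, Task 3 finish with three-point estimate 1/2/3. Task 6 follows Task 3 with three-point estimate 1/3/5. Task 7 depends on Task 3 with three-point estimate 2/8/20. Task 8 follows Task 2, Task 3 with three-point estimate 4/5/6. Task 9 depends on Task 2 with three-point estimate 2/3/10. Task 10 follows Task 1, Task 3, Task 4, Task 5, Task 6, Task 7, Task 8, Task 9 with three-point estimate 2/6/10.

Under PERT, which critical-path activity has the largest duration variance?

te_Task 1 = (1 + 4·2 + 9)/6 = 18/6 = 3; σ²_Task 1 = ((9−1)/6)² = 1.778
te_Task 2 = (9 + 4·12 + 27)/6 = 84/6 = 14; σ²_Task 2 = ((27−9)/6)² = 9.000
te_Task 3 = (1 + 4·2 + 15)/6 = 24/6 = 4; σ²_Task 3 = ((15−1)/6)² = 5.444
te_Task 4 = (1 + 4·3 + 5)/6 = 18/6 = 3; σ²_Task 4 = ((5−1)/6)² = 0.444
te_Task 5 = (1 + 4·2 + 3)/6 = 12/6 = 2; σ²_Task 5 = ((3−1)/6)² = 0.111
te_Task 6 = (1 + 4·3 + 5)/6 = 18/6 = 3; σ²_Task 6 = ((5−1)/6)² = 0.444
te_Task 7 = (2 + 4·8 + 20)/6 = 54/6 = 9; σ²_Task 7 = ((20−2)/6)² = 9.000
te_Task 8 = (4 + 4·5 + 6)/6 = 30/6 = 5; σ²_Task 8 = ((6−4)/6)² = 0.111
te_Task 9 = (2 + 4·3 + 10)/6 = 24/6 = 4; σ²_Task 9 = ((10−2)/6)² = 1.778
te_Task 10 = (2 + 4·6 + 10)/6 = 36/6 = 6; σ²_Task 10 = ((10−2)/6)² = 1.778

Forward pass:
ES_Task 1 = 0; EF_Task 1 = 3
ES_Task 2 = 0; EF_Task 2 = 14
ES_Task 3 = 0; EF_Task 3 = 4
ES_Task 4 = 4; EF_Task 4 = 4+3 = 7
ES_Task 5 = max(EF_Task 2=14, EF_Task 3=4) = 14; EF_Task 5 = 14+2 = 16
ES_Task 6 = 4; EF_Task 6 = 4+3 = 7
ES_Task 7 = 4; EF_Task 7 = 4+9 = 13
ES_Task 8 = max(EF_Task 2=14, EF_Task 3=4) = 14; EF_Task 8 = 14+5 = 19
ES_Task 9 = 14; EF_Task 9 = 14+4 = 18
ES_Task 10 = max(EF_Task 1=3, EF_Task 3=4, EF_Task 4=7, EF_Task 5=16, EF_Task 6=7, EF_Task 7=13, EF_Task 8=19, EF_Task 9=18) = 19; EF_Task 10 = 19+6 = 25
Expected project duration μ = 25 days. Critical path: Task 2 → Task 8 → Task 10.

Variances on critical path: σ²_Task 2=9.000, σ²_Task 8=0.111, σ²_Task 10=1.778.
Largest is σ²_Task 2 = 9.000.

Task 2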